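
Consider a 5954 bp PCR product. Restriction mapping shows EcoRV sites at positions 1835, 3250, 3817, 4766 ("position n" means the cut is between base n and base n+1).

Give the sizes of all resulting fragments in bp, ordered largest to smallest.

Linear molecule, 4 cuts → 5 fragments:
  1835 − 0 = 1835 bp
  3250 − 1835 = 1415 bp
  3817 − 3250 = 567 bp
  4766 − 3817 = 949 bp
  5954 − 4766 = 1188 bp
Sorted largest to smallest: 1835, 1415, 1188, 949, 567 bp.

1835, 1415, 1188, 949, 567 bp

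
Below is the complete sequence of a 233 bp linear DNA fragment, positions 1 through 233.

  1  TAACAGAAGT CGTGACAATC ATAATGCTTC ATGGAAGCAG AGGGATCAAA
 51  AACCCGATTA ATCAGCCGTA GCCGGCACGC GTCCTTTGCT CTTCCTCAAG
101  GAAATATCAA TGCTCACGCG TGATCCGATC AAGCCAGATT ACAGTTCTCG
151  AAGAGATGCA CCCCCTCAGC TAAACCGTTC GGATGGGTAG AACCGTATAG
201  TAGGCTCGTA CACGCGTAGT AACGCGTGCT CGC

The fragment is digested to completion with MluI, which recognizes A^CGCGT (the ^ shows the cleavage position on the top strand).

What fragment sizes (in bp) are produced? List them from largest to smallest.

MluI sites (ACGCGT) start at positions 77, 116, 212, 222.
MluI cuts after the first base of each site, so after positions 77, 116, 212, 222.
Linear molecule, 4 cuts → 5 fragments:
  1–77 → 77 bp
  78–116 → 39 bp
  117–212 → 96 bp
  213–222 → 10 bp
  223–233 → 11 bp
Sorted largest to smallest: 96, 77, 39, 11, 10 bp.

96, 77, 39, 11, 10 bp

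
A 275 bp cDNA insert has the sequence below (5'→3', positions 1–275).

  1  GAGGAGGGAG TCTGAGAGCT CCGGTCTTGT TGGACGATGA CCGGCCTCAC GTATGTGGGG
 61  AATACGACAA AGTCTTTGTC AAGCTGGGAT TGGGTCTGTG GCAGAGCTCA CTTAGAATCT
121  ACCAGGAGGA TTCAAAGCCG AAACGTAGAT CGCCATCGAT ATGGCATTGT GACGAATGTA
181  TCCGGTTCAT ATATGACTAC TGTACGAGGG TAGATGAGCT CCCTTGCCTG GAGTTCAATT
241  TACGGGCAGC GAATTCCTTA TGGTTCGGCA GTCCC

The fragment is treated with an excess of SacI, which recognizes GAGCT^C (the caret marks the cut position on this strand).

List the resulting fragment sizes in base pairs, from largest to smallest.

112, 88, 55, 20 bp

SacI sites (GAGCTC) start at positions 16, 104, 216.
SacI cuts after base 5 of each site (before the last base), so after positions 20, 108, 220.
Linear molecule, 3 cuts → 4 fragments:
  1–20 → 20 bp
  21–108 → 88 bp
  109–220 → 112 bp
  221–275 → 55 bp
Sorted largest to smallest: 112, 88, 55, 20 bp.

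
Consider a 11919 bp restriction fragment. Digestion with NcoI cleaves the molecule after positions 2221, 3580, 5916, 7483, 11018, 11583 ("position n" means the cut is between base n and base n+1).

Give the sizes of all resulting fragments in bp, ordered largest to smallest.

Linear molecule, 6 cuts → 7 fragments:
  2221 − 0 = 2221 bp
  3580 − 2221 = 1359 bp
  5916 − 3580 = 2336 bp
  7483 − 5916 = 1567 bp
  11018 − 7483 = 3535 bp
  11583 − 11018 = 565 bp
  11919 − 11583 = 336 bp
Sorted largest to smallest: 3535, 2336, 2221, 1567, 1359, 565, 336 bp.

3535, 2336, 2221, 1567, 1359, 565, 336 bp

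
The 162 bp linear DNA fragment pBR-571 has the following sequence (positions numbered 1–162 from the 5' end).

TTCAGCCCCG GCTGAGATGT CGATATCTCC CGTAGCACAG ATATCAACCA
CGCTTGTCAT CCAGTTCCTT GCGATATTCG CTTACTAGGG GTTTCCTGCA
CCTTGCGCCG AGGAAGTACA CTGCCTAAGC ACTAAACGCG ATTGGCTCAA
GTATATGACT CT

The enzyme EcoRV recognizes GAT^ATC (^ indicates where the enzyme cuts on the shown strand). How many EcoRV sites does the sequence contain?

GATATC occurs starting at positions 22, 40.
EcoRV cuts at 2 sites.

2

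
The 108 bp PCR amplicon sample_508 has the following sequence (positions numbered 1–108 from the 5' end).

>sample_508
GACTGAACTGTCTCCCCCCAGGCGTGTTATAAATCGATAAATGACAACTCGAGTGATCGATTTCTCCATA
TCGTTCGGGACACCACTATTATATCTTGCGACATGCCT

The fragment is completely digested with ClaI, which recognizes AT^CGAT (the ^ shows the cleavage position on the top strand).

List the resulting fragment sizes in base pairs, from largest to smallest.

ClaI sites (ATCGAT) start at positions 33, 56.
ClaI cuts after base 2 of each site, so after positions 34, 57.
Linear molecule, 2 cuts → 3 fragments:
  1–34 → 34 bp
  35–57 → 23 bp
  58–108 → 51 bp
Sorted largest to smallest: 51, 34, 23 bp.

51, 34, 23 bp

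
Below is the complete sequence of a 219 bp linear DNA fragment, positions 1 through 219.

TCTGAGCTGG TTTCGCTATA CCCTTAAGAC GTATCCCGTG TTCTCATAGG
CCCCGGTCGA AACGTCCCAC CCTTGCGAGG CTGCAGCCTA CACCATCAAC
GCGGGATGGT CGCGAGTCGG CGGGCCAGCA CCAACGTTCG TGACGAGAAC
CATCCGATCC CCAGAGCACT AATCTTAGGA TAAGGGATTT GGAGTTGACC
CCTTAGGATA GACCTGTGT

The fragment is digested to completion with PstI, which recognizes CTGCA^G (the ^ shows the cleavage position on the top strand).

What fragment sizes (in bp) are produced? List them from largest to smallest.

The PstI site (CTGCAG) starts at position 81.
PstI cuts after base 5 of each site (before the last base), so after position 85.
Linear molecule, 1 cut → 2 fragments:
  1–85 → 85 bp
  86–219 → 134 bp
Sorted largest to smallest: 134, 85 bp.

134, 85 bp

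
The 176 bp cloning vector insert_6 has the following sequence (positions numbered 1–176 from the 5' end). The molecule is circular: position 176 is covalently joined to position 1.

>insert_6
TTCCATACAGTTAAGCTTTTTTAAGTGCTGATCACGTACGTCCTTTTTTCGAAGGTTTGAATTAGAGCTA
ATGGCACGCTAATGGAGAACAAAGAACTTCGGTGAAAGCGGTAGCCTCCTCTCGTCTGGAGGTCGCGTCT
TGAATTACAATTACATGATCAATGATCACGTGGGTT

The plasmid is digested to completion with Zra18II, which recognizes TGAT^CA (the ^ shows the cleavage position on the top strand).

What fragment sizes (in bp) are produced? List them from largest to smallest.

Zra18II sites (TGATCA) start at positions 29, 156, 163.
Zra18II cuts after base 4 of each site, so after positions 32, 159, 166.
Circular molecule, 3 cuts → 3 fragments:
  33–159 → 127 bp
  160–166 → 7 bp
  167–176 then 1–32 → 10 + 32 = 42 bp
Sorted largest to smallest: 127, 42, 7 bp.

127, 42, 7 bp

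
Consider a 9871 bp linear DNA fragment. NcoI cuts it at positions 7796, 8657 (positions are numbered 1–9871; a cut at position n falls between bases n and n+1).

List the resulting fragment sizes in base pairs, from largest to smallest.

7796, 1214, 861 bp

Linear molecule, 2 cuts → 3 fragments:
  7796 − 0 = 7796 bp
  8657 − 7796 = 861 bp
  9871 − 8657 = 1214 bp
Sorted largest to smallest: 7796, 1214, 861 bp.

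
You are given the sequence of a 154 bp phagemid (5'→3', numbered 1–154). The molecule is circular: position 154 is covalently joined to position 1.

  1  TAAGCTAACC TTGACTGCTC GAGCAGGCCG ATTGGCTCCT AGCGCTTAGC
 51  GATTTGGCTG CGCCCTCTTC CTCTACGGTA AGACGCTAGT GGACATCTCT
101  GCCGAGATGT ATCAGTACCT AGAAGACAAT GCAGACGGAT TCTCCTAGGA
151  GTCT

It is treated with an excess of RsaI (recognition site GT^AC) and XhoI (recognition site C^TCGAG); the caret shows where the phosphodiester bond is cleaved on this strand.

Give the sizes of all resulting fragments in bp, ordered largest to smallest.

98, 56 bp

The RsaI site (GTAC) starts at position 115.
RsaI cuts after base 2 of each site, so after position 116.
The XhoI site (CTCGAG) starts at position 18.
XhoI cuts after the first base of each site, so after position 18.
Combined cut positions: 18, 116.
Circular molecule, 2 cuts → 2 fragments:
  19–116 → 98 bp
  117–154 then 1–18 → 38 + 18 = 56 bp
Sorted largest to smallest: 98, 56 bp.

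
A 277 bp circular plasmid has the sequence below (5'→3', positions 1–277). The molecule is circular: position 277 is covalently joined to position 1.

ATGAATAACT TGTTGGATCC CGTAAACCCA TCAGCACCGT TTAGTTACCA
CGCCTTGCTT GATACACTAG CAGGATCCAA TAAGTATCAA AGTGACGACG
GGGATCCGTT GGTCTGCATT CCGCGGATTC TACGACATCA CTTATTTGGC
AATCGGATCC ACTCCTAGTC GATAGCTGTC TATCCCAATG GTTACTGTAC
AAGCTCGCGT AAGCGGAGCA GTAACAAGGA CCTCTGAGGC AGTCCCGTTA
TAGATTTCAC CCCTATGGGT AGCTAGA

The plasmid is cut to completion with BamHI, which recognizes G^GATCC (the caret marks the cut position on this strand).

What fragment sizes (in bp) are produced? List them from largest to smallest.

137, 58, 53, 29 bp

BamHI sites (GGATCC) start at positions 15, 73, 102, 155.
BamHI cuts after the first base of each site, so after positions 15, 73, 102, 155.
Circular molecule, 4 cuts → 4 fragments:
  16–73 → 58 bp
  74–102 → 29 bp
  103–155 → 53 bp
  156–277 then 1–15 → 122 + 15 = 137 bp
Sorted largest to smallest: 137, 58, 53, 29 bp.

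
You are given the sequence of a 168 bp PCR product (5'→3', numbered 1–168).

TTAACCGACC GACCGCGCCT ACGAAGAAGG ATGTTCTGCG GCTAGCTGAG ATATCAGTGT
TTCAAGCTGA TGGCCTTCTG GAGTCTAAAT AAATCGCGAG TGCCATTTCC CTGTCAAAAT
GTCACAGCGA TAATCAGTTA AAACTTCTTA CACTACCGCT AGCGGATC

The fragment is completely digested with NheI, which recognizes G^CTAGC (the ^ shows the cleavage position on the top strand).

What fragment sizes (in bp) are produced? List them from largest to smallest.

117, 41, 10 bp

NheI sites (GCTAGC) start at positions 41, 158.
NheI cuts after the first base of each site, so after positions 41, 158.
Linear molecule, 2 cuts → 3 fragments:
  1–41 → 41 bp
  42–158 → 117 bp
  159–168 → 10 bp
Sorted largest to smallest: 117, 41, 10 bp.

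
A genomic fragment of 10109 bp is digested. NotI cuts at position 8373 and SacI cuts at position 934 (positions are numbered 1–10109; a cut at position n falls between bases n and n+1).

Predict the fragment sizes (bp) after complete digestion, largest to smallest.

7439, 1736, 934 bp

Combined cut positions (sorted): 934, 8373.
Linear molecule, 2 cuts → 3 fragments:
  934 − 0 = 934 bp
  8373 − 934 = 7439 bp
  10109 − 8373 = 1736 bp
Sorted largest to smallest: 7439, 1736, 934 bp.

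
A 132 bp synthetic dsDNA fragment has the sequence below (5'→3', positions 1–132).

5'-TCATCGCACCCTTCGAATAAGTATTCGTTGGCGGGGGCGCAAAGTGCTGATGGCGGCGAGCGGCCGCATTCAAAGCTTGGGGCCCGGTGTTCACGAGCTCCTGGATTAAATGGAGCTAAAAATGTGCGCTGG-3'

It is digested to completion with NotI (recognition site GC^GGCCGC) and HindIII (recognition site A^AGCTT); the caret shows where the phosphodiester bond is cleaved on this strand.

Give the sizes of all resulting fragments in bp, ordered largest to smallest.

The NotI site (GCGGCCGC) starts at position 60.
NotI cuts after base 2 of each site, so after position 61.
The HindIII site (AAGCTT) starts at position 73.
HindIII cuts after the first base of each site, so after position 73.
Combined cut positions: 61, 73.
Linear molecule, 2 cuts → 3 fragments:
  1–61 → 61 bp
  62–73 → 12 bp
  74–132 → 59 bp
Sorted largest to smallest: 61, 59, 12 bp.

61, 59, 12 bp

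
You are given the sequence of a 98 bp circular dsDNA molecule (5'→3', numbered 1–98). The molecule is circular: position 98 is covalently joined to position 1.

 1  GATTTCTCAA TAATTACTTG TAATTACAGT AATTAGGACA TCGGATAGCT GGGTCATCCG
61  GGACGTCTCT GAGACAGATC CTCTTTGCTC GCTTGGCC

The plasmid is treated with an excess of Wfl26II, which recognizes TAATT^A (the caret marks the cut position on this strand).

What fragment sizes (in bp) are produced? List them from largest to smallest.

79, 10, 9 bp

Wfl26II sites (TAATTA) start at positions 11, 21, 30.
Wfl26II cuts after base 5 of each site (before the last base), so after positions 15, 25, 34.
Circular molecule, 3 cuts → 3 fragments:
  16–25 → 10 bp
  26–34 → 9 bp
  35–98 then 1–15 → 64 + 15 = 79 bp
Sorted largest to smallest: 79, 10, 9 bp.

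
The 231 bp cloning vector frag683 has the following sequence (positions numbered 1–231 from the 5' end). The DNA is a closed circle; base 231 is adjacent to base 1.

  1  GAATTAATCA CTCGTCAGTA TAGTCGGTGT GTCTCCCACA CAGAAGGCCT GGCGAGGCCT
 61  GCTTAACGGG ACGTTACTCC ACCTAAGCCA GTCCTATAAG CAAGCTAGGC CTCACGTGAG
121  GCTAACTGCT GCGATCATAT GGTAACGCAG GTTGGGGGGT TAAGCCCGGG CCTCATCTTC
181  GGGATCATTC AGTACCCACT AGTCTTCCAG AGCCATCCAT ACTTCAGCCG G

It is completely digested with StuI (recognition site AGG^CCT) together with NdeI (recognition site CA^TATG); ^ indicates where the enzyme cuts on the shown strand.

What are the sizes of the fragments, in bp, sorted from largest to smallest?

StuI sites (AGGCCT) start at positions 45, 55, 107.
StuI cuts after base 3 of each site, so after positions 47, 57, 109.
The NdeI site (CATATG) starts at position 136.
NdeI cuts after base 2 of each site, so after position 137.
Combined cut positions: 47, 57, 109, 137.
Circular molecule, 4 cuts → 4 fragments:
  48–57 → 10 bp
  58–109 → 52 bp
  110–137 → 28 bp
  138–231 then 1–47 → 94 + 47 = 141 bp
Sorted largest to smallest: 141, 52, 28, 10 bp.

141, 52, 28, 10 bp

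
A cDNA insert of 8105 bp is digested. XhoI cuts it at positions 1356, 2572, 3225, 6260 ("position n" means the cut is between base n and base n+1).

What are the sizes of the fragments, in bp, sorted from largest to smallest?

Linear molecule, 4 cuts → 5 fragments:
  1356 − 0 = 1356 bp
  2572 − 1356 = 1216 bp
  3225 − 2572 = 653 bp
  6260 − 3225 = 3035 bp
  8105 − 6260 = 1845 bp
Sorted largest to smallest: 3035, 1845, 1356, 1216, 653 bp.

3035, 1845, 1356, 1216, 653 bp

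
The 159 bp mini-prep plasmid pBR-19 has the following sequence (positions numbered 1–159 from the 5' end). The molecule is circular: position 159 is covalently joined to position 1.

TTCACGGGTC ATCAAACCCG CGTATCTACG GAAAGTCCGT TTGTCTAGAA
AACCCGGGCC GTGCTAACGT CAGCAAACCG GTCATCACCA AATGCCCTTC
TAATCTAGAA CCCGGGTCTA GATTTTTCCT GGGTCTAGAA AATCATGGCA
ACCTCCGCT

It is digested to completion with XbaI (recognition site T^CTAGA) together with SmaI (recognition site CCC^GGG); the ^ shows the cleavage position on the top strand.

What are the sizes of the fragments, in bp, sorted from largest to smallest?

XbaI sites (TCTAGA) start at positions 44, 104, 117, 134.
XbaI cuts after the first base of each site, so after positions 44, 104, 117, 134.
SmaI sites (CCCGGG) start at positions 53, 111.
SmaI cuts after base 3 of each site, so after positions 55, 113.
Combined cut positions: 44, 55, 104, 113, 117, 134.
Circular molecule, 6 cuts → 6 fragments:
  45–55 → 11 bp
  56–104 → 49 bp
  105–113 → 9 bp
  114–117 → 4 bp
  118–134 → 17 bp
  135–159 then 1–44 → 25 + 44 = 69 bp
Sorted largest to smallest: 69, 49, 17, 11, 9, 4 bp.

69, 49, 17, 11, 9, 4 bp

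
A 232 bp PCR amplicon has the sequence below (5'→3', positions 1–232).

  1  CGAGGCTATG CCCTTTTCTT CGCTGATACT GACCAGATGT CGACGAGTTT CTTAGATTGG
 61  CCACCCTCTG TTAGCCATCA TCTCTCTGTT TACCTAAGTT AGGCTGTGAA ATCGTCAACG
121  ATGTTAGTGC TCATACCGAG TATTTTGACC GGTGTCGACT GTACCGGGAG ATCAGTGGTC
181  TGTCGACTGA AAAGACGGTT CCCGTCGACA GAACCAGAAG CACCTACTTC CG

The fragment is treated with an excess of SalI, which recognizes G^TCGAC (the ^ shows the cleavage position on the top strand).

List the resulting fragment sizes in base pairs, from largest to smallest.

115, 39, 28, 28, 22 bp

SalI sites (GTCGAC) start at positions 39, 154, 182, 204.
SalI cuts after the first base of each site, so after positions 39, 154, 182, 204.
Linear molecule, 4 cuts → 5 fragments:
  1–39 → 39 bp
  40–154 → 115 bp
  155–182 → 28 bp
  183–204 → 22 bp
  205–232 → 28 bp
Sorted largest to smallest: 115, 39, 28, 28, 22 bp.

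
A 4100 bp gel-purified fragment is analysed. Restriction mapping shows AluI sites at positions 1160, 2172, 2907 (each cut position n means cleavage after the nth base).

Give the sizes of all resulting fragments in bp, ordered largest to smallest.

Linear molecule, 3 cuts → 4 fragments:
  1160 − 0 = 1160 bp
  2172 − 1160 = 1012 bp
  2907 − 2172 = 735 bp
  4100 − 2907 = 1193 bp
Sorted largest to smallest: 1193, 1160, 1012, 735 bp.

1193, 1160, 1012, 735 bp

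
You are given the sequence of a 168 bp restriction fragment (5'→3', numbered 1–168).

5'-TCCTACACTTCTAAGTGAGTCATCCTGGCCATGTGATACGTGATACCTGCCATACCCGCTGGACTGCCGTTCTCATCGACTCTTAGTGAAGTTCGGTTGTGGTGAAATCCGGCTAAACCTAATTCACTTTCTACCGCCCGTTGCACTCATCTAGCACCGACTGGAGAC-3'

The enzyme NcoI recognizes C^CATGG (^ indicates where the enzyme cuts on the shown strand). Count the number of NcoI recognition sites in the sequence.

0

No occurrence of CCATGG is present in the sequence.
NcoI does not cut: 0 sites.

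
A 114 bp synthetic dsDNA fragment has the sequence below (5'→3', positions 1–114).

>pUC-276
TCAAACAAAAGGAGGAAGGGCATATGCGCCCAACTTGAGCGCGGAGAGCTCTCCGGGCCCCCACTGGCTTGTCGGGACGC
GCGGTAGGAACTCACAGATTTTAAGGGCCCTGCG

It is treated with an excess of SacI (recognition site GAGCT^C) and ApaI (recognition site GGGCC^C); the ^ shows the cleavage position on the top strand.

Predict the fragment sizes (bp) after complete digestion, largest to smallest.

The SacI site (GAGCTC) starts at position 46.
SacI cuts after base 5 of each site (before the last base), so after position 50.
ApaI sites (GGGCCC) start at positions 55, 105.
ApaI cuts after base 5 of each site (before the last base), so after positions 59, 109.
Combined cut positions: 50, 59, 109.
Linear molecule, 3 cuts → 4 fragments:
  1–50 → 50 bp
  51–59 → 9 bp
  60–109 → 50 bp
  110–114 → 5 bp
Sorted largest to smallest: 50, 50, 9, 5 bp.

50, 50, 9, 5 bp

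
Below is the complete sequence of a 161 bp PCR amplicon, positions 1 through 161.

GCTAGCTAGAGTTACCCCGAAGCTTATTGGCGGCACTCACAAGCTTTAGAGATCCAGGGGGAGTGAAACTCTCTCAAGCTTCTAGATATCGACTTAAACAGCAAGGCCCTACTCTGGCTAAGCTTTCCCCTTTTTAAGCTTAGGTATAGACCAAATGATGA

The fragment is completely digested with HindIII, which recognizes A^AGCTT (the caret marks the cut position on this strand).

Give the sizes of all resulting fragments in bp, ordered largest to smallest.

HindIII sites (AAGCTT) start at positions 20, 41, 76, 120, 136.
HindIII cuts after the first base of each site, so after positions 20, 41, 76, 120, 136.
Linear molecule, 5 cuts → 6 fragments:
  1–20 → 20 bp
  21–41 → 21 bp
  42–76 → 35 bp
  77–120 → 44 bp
  121–136 → 16 bp
  137–161 → 25 bp
Sorted largest to smallest: 44, 35, 25, 21, 20, 16 bp.

44, 35, 25, 21, 20, 16 bp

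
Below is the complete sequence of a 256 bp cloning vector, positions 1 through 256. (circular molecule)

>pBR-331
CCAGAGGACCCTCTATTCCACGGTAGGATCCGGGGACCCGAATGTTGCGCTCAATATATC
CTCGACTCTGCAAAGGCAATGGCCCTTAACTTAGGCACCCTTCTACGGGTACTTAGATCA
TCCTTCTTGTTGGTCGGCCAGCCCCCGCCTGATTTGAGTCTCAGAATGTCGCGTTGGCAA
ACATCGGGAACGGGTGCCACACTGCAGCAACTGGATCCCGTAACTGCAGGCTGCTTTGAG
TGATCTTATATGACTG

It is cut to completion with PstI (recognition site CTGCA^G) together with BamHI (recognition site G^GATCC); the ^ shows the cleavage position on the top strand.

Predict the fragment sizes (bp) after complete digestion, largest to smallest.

PstI sites (CTGCAG) start at positions 202, 224.
PstI cuts after base 5 of each site (before the last base), so after positions 206, 228.
BamHI sites (GGATCC) start at positions 26, 213.
BamHI cuts after the first base of each site, so after positions 26, 213.
Combined cut positions: 26, 206, 213, 228.
Circular molecule, 4 cuts → 4 fragments:
  27–206 → 180 bp
  207–213 → 7 bp
  214–228 → 15 bp
  229–256 then 1–26 → 28 + 26 = 54 bp
Sorted largest to smallest: 180, 54, 15, 7 bp.

180, 54, 15, 7 bp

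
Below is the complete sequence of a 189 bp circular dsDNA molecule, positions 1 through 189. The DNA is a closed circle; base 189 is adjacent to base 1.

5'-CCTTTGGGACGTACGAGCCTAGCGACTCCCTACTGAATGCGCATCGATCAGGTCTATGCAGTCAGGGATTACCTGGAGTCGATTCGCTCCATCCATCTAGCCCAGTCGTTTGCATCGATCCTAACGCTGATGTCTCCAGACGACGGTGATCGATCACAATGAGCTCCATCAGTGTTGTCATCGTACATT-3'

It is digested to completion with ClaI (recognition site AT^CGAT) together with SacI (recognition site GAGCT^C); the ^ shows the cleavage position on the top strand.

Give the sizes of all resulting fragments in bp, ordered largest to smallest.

ClaI sites (ATCGAT) start at positions 43, 114, 149.
ClaI cuts after base 2 of each site, so after positions 44, 115, 150.
The SacI site (GAGCTC) starts at position 161.
SacI cuts after base 5 of each site (before the last base), so after position 165.
Combined cut positions: 44, 115, 150, 165.
Circular molecule, 4 cuts → 4 fragments:
  45–115 → 71 bp
  116–150 → 35 bp
  151–165 → 15 bp
  166–189 then 1–44 → 24 + 44 = 68 bp
Sorted largest to smallest: 71, 68, 35, 15 bp.

71, 68, 35, 15 bp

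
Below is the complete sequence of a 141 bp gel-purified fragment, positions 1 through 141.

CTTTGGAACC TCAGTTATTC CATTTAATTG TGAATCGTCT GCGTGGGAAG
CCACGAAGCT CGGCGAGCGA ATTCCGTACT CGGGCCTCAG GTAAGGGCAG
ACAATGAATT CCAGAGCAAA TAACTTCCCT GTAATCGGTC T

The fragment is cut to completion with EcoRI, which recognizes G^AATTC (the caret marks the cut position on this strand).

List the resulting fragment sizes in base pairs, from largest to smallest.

69, 37, 35 bp

EcoRI sites (GAATTC) start at positions 69, 106.
EcoRI cuts after the first base of each site, so after positions 69, 106.
Linear molecule, 2 cuts → 3 fragments:
  1–69 → 69 bp
  70–106 → 37 bp
  107–141 → 35 bp
Sorted largest to smallest: 69, 37, 35 bp.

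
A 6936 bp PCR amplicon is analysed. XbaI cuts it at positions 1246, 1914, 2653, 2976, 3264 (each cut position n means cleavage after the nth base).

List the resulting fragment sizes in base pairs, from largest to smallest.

Linear molecule, 5 cuts → 6 fragments:
  1246 − 0 = 1246 bp
  1914 − 1246 = 668 bp
  2653 − 1914 = 739 bp
  2976 − 2653 = 323 bp
  3264 − 2976 = 288 bp
  6936 − 3264 = 3672 bp
Sorted largest to smallest: 3672, 1246, 739, 668, 323, 288 bp.

3672, 1246, 739, 668, 323, 288 bp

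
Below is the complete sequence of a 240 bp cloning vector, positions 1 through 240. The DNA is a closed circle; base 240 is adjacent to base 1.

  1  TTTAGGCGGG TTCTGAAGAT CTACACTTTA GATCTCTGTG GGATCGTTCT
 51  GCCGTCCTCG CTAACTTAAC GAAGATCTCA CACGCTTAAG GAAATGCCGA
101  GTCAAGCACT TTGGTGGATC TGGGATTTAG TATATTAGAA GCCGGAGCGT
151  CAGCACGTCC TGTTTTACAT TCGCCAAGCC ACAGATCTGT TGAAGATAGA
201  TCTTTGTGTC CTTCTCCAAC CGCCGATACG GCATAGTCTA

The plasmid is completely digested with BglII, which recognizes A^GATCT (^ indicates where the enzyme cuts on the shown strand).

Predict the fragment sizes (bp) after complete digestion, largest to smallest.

BglII sites (AGATCT) start at positions 17, 30, 73, 183, 198.
BglII cuts after the first base of each site, so after positions 17, 30, 73, 183, 198.
Circular molecule, 5 cuts → 5 fragments:
  18–30 → 13 bp
  31–73 → 43 bp
  74–183 → 110 bp
  184–198 → 15 bp
  199–240 then 1–17 → 42 + 17 = 59 bp
Sorted largest to smallest: 110, 59, 43, 15, 13 bp.

110, 59, 43, 15, 13 bp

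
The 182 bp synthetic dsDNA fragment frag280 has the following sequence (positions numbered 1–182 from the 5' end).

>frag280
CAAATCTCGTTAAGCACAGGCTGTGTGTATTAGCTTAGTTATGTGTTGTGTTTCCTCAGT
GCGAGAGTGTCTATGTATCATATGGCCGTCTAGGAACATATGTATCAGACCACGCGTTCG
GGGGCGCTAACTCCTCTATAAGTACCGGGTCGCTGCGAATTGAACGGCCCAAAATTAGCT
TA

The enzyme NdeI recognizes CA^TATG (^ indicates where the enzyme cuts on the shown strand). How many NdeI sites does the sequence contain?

CATATG occurs starting at positions 79, 97.
NdeI cuts at 2 sites.

2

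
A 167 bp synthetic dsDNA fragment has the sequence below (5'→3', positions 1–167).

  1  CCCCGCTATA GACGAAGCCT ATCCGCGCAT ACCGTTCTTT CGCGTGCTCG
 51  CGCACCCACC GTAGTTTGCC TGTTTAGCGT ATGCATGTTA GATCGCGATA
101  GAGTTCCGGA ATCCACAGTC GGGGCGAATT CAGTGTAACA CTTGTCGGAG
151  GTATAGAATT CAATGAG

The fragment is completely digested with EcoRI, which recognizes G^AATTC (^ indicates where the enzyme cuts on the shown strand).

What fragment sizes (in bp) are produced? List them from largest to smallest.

126, 30, 11 bp

EcoRI sites (GAATTC) start at positions 126, 156.
EcoRI cuts after the first base of each site, so after positions 126, 156.
Linear molecule, 2 cuts → 3 fragments:
  1–126 → 126 bp
  127–156 → 30 bp
  157–167 → 11 bp
Sorted largest to smallest: 126, 30, 11 bp.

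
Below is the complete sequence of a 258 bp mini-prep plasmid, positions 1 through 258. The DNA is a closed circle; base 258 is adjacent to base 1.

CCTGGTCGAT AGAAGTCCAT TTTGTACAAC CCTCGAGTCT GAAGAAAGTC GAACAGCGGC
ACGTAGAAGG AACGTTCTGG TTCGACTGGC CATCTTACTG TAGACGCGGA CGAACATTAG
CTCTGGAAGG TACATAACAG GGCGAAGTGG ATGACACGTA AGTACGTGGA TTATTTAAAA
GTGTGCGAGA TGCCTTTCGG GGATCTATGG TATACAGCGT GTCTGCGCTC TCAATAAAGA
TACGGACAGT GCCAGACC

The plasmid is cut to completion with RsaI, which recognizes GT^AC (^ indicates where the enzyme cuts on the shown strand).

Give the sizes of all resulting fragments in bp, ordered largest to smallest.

120, 106, 32 bp

RsaI sites (GTAC) start at positions 24, 130, 162.
RsaI cuts after base 2 of each site, so after positions 25, 131, 163.
Circular molecule, 3 cuts → 3 fragments:
  26–131 → 106 bp
  132–163 → 32 bp
  164–258 then 1–25 → 95 + 25 = 120 bp
Sorted largest to smallest: 120, 106, 32 bp.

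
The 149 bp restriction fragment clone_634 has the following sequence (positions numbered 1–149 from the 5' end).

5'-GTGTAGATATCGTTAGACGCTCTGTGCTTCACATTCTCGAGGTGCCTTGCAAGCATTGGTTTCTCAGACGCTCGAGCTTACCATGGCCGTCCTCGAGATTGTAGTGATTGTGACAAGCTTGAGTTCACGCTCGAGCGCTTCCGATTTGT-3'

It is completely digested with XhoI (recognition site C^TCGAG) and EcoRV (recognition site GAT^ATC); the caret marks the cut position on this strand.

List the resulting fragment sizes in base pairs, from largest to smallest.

XhoI sites (CTCGAG) start at positions 36, 71, 92, 130.
XhoI cuts after the first base of each site, so after positions 36, 71, 92, 130.
The EcoRV site (GATATC) starts at position 6.
EcoRV cuts after base 3 of each site, so after position 8.
Combined cut positions: 8, 36, 71, 92, 130.
Linear molecule, 5 cuts → 6 fragments:
  1–8 → 8 bp
  9–36 → 28 bp
  37–71 → 35 bp
  72–92 → 21 bp
  93–130 → 38 bp
  131–149 → 19 bp
Sorted largest to smallest: 38, 35, 28, 21, 19, 8 bp.

38, 35, 28, 21, 19, 8 bp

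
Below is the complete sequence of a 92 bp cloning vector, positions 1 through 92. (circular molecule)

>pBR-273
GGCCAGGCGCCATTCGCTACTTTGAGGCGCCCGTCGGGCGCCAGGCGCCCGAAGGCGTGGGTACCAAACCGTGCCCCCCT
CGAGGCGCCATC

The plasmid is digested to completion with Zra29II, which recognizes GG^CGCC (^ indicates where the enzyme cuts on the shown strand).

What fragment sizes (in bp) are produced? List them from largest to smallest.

40, 20, 14, 11, 7 bp

Zra29II sites (GGCGCC) start at positions 6, 26, 37, 44, 84.
Zra29II cuts after base 2 of each site, so after positions 7, 27, 38, 45, 85.
Circular molecule, 5 cuts → 5 fragments:
  8–27 → 20 bp
  28–38 → 11 bp
  39–45 → 7 bp
  46–85 → 40 bp
  86–92 then 1–7 → 7 + 7 = 14 bp
Sorted largest to smallest: 40, 20, 14, 11, 7 bp.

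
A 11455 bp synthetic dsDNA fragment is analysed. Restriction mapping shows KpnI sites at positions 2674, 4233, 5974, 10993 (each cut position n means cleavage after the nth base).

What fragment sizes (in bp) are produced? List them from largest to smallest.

Linear molecule, 4 cuts → 5 fragments:
  2674 − 0 = 2674 bp
  4233 − 2674 = 1559 bp
  5974 − 4233 = 1741 bp
  10993 − 5974 = 5019 bp
  11455 − 10993 = 462 bp
Sorted largest to smallest: 5019, 2674, 1741, 1559, 462 bp.

5019, 2674, 1741, 1559, 462 bp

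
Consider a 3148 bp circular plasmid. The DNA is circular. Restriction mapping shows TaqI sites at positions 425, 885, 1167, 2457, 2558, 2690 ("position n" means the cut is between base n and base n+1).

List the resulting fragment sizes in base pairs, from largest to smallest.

Circular molecule, 6 cuts → 6 fragments:
  885 − 425 = 460 bp
  1167 − 885 = 282 bp
  2457 − 1167 = 1290 bp
  2558 − 2457 = 101 bp
  2690 − 2558 = 132 bp
  wrap: 3148 − 2690 + 425 = 883 bp
Sorted largest to smallest: 1290, 883, 460, 282, 132, 101 bp.

1290, 883, 460, 282, 132, 101 bp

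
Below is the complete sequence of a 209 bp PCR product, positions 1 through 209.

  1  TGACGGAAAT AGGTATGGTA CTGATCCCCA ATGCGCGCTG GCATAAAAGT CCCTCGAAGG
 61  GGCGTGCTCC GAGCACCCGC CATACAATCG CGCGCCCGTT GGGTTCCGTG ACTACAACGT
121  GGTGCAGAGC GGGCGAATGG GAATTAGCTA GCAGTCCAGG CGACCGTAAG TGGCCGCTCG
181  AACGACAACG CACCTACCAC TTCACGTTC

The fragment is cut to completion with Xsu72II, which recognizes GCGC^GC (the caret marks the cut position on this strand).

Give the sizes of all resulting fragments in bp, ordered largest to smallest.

116, 57, 36 bp

Xsu72II sites (GCGCGC) start at positions 33, 90.
Xsu72II cuts after base 4 of each site, so after positions 36, 93.
Linear molecule, 2 cuts → 3 fragments:
  1–36 → 36 bp
  37–93 → 57 bp
  94–209 → 116 bp
Sorted largest to smallest: 116, 57, 36 bp.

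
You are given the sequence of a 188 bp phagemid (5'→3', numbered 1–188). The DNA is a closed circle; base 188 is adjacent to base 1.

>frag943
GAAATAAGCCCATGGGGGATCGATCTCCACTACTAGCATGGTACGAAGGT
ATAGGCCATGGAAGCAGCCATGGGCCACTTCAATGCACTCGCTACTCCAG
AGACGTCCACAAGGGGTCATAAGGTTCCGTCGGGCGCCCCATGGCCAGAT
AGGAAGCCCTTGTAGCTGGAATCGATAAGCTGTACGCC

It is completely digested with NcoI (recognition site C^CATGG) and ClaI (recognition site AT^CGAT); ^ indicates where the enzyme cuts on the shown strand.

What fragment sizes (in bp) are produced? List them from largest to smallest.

71, 36, 33, 26, 12, 10 bp

NcoI sites (CCATGG) start at positions 10, 56, 68, 139.
NcoI cuts after the first base of each site, so after positions 10, 56, 68, 139.
ClaI sites (ATCGAT) start at positions 19, 171.
ClaI cuts after base 2 of each site, so after positions 20, 172.
Combined cut positions: 10, 20, 56, 68, 139, 172.
Circular molecule, 6 cuts → 6 fragments:
  11–20 → 10 bp
  21–56 → 36 bp
  57–68 → 12 bp
  69–139 → 71 bp
  140–172 → 33 bp
  173–188 then 1–10 → 16 + 10 = 26 bp
Sorted largest to smallest: 71, 36, 33, 26, 12, 10 bp.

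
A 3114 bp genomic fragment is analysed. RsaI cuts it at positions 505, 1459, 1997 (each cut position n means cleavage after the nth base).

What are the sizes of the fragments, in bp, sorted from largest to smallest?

1117, 954, 538, 505 bp

Linear molecule, 3 cuts → 4 fragments:
  505 − 0 = 505 bp
  1459 − 505 = 954 bp
  1997 − 1459 = 538 bp
  3114 − 1997 = 1117 bp
Sorted largest to smallest: 1117, 954, 538, 505 bp.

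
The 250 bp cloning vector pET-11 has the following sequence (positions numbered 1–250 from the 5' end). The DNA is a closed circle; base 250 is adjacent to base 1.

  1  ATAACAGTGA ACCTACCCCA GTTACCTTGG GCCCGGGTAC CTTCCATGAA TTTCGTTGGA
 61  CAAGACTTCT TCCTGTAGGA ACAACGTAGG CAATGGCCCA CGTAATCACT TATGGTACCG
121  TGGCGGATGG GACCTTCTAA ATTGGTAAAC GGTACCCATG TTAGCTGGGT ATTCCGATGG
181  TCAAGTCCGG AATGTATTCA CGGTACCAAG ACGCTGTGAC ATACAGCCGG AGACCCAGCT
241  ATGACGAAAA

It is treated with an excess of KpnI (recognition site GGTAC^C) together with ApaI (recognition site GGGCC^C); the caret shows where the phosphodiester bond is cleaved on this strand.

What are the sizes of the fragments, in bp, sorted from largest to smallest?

KpnI sites (GGTACC) start at positions 36, 114, 151, 202.
KpnI cuts after base 5 of each site (before the last base), so after positions 40, 118, 155, 206.
The ApaI site (GGGCCC) starts at position 29.
ApaI cuts after base 5 of each site (before the last base), so after position 33.
Combined cut positions: 33, 40, 118, 155, 206.
Circular molecule, 5 cuts → 5 fragments:
  34–40 → 7 bp
  41–118 → 78 bp
  119–155 → 37 bp
  156–206 → 51 bp
  207–250 then 1–33 → 44 + 33 = 77 bp
Sorted largest to smallest: 78, 77, 51, 37, 7 bp.

78, 77, 51, 37, 7 bp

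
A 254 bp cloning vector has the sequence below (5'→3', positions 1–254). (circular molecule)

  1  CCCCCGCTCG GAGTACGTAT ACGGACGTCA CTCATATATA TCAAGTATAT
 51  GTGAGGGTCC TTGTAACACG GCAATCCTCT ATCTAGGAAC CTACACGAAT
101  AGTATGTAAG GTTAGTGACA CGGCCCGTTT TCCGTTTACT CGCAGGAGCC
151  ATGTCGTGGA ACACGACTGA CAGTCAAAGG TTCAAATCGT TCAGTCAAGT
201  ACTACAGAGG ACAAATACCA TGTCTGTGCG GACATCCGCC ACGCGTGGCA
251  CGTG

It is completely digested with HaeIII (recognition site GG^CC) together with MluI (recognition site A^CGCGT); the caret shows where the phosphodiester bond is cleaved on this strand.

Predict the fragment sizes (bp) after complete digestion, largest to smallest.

136, 118 bp

The HaeIII site (GGCC) starts at position 122.
HaeIII cuts after base 2 of each site, so after position 123.
The MluI site (ACGCGT) starts at position 241.
MluI cuts after the first base of each site, so after position 241.
Combined cut positions: 123, 241.
Circular molecule, 2 cuts → 2 fragments:
  124–241 → 118 bp
  242–254 then 1–123 → 13 + 123 = 136 bp
Sorted largest to smallest: 136, 118 bp.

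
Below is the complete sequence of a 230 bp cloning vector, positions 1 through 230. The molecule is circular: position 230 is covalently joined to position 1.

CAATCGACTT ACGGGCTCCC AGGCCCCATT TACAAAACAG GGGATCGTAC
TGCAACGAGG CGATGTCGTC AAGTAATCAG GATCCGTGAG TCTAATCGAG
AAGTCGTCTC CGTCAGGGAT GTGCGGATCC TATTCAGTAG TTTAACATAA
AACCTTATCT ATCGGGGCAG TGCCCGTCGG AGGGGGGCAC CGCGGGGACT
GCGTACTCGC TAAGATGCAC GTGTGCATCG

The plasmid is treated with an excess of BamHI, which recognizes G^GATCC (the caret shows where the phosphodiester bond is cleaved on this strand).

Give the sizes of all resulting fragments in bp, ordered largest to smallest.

185, 45 bp

BamHI sites (GGATCC) start at positions 80, 125.
BamHI cuts after the first base of each site, so after positions 80, 125.
Circular molecule, 2 cuts → 2 fragments:
  81–125 → 45 bp
  126–230 then 1–80 → 105 + 80 = 185 bp
Sorted largest to smallest: 185, 45 bp.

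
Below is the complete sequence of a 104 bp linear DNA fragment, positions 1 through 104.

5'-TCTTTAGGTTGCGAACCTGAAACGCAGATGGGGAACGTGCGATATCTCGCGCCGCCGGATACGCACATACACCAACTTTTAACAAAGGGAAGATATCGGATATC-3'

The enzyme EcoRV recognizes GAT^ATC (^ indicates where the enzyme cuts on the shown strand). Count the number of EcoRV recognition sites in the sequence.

3

GATATC occurs starting at positions 41, 92, 99.
EcoRV cuts at 3 sites.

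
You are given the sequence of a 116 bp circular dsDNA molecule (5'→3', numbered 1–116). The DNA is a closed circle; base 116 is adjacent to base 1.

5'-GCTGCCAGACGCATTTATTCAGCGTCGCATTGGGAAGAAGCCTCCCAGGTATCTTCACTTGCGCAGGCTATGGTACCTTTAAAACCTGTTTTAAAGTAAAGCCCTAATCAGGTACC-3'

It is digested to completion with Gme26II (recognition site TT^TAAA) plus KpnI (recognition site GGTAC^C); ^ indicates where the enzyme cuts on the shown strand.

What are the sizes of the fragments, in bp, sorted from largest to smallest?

Gme26II sites (TTTAAA) start at positions 78, 90.
Gme26II cuts after base 2 of each site, so after positions 79, 91.
KpnI sites (GGTACC) start at positions 72, 111.
KpnI cuts after base 5 of each site (before the last base), so after positions 76, 115.
Combined cut positions: 76, 79, 91, 115.
Circular molecule, 4 cuts → 4 fragments:
  77–79 → 3 bp
  80–91 → 12 bp
  92–115 → 24 bp
  116–116 then 1–76 → 1 + 76 = 77 bp
Sorted largest to smallest: 77, 24, 12, 3 bp.

77, 24, 12, 3 bp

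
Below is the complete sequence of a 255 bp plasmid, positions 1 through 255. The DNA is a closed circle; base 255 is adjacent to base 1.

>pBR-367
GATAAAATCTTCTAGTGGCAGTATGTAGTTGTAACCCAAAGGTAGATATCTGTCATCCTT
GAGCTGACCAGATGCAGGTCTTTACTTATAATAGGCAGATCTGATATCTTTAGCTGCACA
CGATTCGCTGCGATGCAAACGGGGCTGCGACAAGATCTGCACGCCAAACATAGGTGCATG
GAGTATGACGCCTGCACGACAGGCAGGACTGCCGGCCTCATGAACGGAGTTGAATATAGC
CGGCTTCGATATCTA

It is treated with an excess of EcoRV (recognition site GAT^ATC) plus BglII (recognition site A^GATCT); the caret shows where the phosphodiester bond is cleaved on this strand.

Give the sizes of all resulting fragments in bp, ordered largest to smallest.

97, 52, 50, 48, 8 bp

EcoRV sites (GATATC) start at positions 45, 103, 248.
EcoRV cuts after base 3 of each site, so after positions 47, 105, 250.
BglII sites (AGATCT) start at positions 97, 153.
BglII cuts after the first base of each site, so after positions 97, 153.
Combined cut positions: 47, 97, 105, 153, 250.
Circular molecule, 5 cuts → 5 fragments:
  48–97 → 50 bp
  98–105 → 8 bp
  106–153 → 48 bp
  154–250 → 97 bp
  251–255 then 1–47 → 5 + 47 = 52 bp
Sorted largest to smallest: 97, 52, 50, 48, 8 bp.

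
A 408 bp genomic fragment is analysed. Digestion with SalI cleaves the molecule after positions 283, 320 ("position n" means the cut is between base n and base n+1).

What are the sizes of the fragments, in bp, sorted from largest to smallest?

Linear molecule, 2 cuts → 3 fragments:
  283 − 0 = 283 bp
  320 − 283 = 37 bp
  408 − 320 = 88 bp
Sorted largest to smallest: 283, 88, 37 bp.

283, 88, 37 bp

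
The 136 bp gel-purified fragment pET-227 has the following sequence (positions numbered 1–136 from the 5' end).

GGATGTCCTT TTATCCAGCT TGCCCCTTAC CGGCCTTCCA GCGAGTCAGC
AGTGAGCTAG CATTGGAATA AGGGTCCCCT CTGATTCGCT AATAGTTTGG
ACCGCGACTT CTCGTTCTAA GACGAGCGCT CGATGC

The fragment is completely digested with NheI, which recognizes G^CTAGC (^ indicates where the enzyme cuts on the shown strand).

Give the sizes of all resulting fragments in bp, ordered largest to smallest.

The NheI site (GCTAGC) starts at position 56.
NheI cuts after the first base of each site, so after position 56.
Linear molecule, 1 cut → 2 fragments:
  1–56 → 56 bp
  57–136 → 80 bp
Sorted largest to smallest: 80, 56 bp.

80, 56 bp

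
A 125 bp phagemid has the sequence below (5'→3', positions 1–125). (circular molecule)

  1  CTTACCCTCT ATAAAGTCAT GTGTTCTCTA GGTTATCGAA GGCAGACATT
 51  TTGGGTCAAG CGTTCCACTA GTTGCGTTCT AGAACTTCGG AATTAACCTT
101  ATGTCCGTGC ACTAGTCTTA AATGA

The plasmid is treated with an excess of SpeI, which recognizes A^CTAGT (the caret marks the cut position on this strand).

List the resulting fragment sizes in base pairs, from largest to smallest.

SpeI sites (ACTAGT) start at positions 67, 111.
SpeI cuts after the first base of each site, so after positions 67, 111.
Circular molecule, 2 cuts → 2 fragments:
  68–111 → 44 bp
  112–125 then 1–67 → 14 + 67 = 81 bp
Sorted largest to smallest: 81, 44 bp.

81, 44 bp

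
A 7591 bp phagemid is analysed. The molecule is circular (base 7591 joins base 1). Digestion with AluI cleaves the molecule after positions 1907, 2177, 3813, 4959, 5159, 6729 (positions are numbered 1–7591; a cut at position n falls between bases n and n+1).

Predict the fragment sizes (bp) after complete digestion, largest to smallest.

2769, 1636, 1570, 1146, 270, 200 bp

Circular molecule, 6 cuts → 6 fragments:
  2177 − 1907 = 270 bp
  3813 − 2177 = 1636 bp
  4959 − 3813 = 1146 bp
  5159 − 4959 = 200 bp
  6729 − 5159 = 1570 bp
  wrap: 7591 − 6729 + 1907 = 2769 bp
Sorted largest to smallest: 2769, 1636, 1570, 1146, 270, 200 bp.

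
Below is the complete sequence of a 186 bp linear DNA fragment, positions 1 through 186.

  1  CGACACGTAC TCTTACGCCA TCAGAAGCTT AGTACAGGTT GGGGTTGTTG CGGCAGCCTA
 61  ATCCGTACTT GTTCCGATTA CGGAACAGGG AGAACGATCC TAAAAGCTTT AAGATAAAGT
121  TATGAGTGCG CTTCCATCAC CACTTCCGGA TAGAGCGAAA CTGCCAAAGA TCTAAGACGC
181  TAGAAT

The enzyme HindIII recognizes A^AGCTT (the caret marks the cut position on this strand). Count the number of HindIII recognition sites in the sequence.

2

AAGCTT occurs starting at positions 25, 104.
HindIII cuts at 2 sites.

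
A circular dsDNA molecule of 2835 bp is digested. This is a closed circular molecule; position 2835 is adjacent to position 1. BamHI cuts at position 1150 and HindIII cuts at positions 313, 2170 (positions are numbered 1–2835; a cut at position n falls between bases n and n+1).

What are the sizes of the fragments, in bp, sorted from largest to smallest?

Combined cut positions (sorted): 313, 1150, 2170.
Circular molecule, 3 cuts → 3 fragments:
  1150 − 313 = 837 bp
  2170 − 1150 = 1020 bp
  wrap: 2835 − 2170 + 313 = 978 bp
Sorted largest to smallest: 1020, 978, 837 bp.

1020, 978, 837 bp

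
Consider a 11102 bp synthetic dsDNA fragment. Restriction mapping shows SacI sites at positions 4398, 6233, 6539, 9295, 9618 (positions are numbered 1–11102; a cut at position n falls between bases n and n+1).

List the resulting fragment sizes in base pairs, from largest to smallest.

4398, 2756, 1835, 1484, 323, 306 bp

Linear molecule, 5 cuts → 6 fragments:
  4398 − 0 = 4398 bp
  6233 − 4398 = 1835 bp
  6539 − 6233 = 306 bp
  9295 − 6539 = 2756 bp
  9618 − 9295 = 323 bp
  11102 − 9618 = 1484 bp
Sorted largest to smallest: 4398, 2756, 1835, 1484, 323, 306 bp.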